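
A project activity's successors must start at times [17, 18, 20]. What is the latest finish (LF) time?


LF = min of all successor start times
Successors start at: [17, 18, 20]
LF = min(17, 18, 20)
= 17


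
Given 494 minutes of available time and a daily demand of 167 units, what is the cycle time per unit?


Cycle time = available time / demand
= 494 / 167
= 2.96 min/unit


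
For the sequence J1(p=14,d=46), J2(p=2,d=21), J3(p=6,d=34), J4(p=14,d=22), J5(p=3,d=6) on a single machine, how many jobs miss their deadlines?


Completion vs due date:
  J1: C=14, d=46 → on time
  J2: C=16, d=21 → on time
  J3: C=22, d=34 → on time
  J4: C=36, d=22 → TARDY
  J5: C=39, d=6 → TARDY
Tardy jobs: J4, J5
Count = 2


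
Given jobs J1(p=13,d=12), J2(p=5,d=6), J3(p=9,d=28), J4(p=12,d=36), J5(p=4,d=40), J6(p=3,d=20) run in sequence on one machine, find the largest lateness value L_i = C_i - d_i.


Lateness per job (L = C - d):
  J1: C=13, d=12, L=1
  J2: C=18, d=6, L=12
  J3: C=27, d=28, L=-1
  J4: C=39, d=36, L=3
  J5: C=43, d=40, L=3
  J6: C=46, d=20, L=26
Lmax = max(1, 12, -1, 3, 3, 26)
= 26


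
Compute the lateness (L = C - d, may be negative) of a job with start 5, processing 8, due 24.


Completion = 5 + 8 = 13
Lateness = C - d = 13 - 24
= -11


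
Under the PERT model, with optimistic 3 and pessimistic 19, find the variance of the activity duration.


σ² = ((p - o) / 6)² = (p - o)² / 36
= (19 - 3)² / 36
= 16² / 36
= 256 / 36
= 7.1111


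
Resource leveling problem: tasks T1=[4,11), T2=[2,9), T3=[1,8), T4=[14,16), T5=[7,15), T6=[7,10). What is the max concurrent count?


Check each time point for overlaps:
  t=7: 5 tasks active (T1, T2, T3, T5, T6)
Max concurrent = 5


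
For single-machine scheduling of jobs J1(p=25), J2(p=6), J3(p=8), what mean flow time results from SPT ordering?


SPT order: J2 → J3 → J1
Completion times:
  J2: C=6
  J3: C=14
  J1: C=39
Sum = 59, n = 3
Mean flow = 59/3
= 19.67


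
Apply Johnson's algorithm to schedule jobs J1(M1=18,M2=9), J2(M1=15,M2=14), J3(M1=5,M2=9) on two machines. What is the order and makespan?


Johnson's rule:
Group 1 (M1≤M2, sort by M1): ['J3']
Group 2 (M1>M2, sort desc M2): ['J2', 'J1']
Sequence: J3 → J2 → J1
Makespan calculation:
  J3: M1 done=5, M2 done=14
  J2: M1 done=20, M2 done=34
  J1: M1 done=38, M2 done=47
= Sequence: J3 → J2 → J1, Makespan: 47


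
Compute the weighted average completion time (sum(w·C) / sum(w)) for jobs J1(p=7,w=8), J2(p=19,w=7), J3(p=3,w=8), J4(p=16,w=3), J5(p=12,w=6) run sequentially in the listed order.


Completion times:
  J1: C=7, w×C=8×7=56
  J2: C=26, w×C=7×26=182
  J3: C=29, w×C=8×29=232
  J4: C=45, w×C=3×45=135
  J5: C=57, w×C=6×57=342
Sum w×C = 947
Sum w = 32
Weighted avg = 947/32
= 29.59


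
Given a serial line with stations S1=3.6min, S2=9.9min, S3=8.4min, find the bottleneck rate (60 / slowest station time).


Bottleneck = longest station time
Station times: [3.6, 9.9, 8.4]
Max = 9.9 min
Rate = 60 / 9.9
= 6.06 units/hour (bottleneck: 9.9min)


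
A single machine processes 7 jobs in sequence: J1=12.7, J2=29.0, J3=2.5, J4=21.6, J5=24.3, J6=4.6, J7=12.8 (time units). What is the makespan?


Sequential makespan: sum all processing times
= 12.7 + 29.0 + 2.5 + 21.6 + 24.3 + 4.6 + 12.8
= 107.5 time units


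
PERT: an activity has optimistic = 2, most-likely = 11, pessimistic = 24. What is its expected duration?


te = (o + 4m + p) / 6
= (2 + 4×11 + 24) / 6
= (2 + 44 + 24) / 6
= 70 / 6
= 11.67


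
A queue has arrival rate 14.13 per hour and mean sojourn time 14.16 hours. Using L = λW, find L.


Little's law: L = λ × W
= 14.13 × 14.16
= 200.08


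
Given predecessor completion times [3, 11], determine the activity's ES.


ES = max of all predecessor completion times
Predecessors: [3, 11]
ES = max(3, 11)
= 11


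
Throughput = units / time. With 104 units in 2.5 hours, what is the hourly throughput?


Throughput = units / time
= 104 / 2.5
= 41.6 units/hour


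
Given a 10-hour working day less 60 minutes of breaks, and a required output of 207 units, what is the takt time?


Available = 10×60 - 60 = 540 min
Takt time = 540 / 207
= 2.61 min/unit


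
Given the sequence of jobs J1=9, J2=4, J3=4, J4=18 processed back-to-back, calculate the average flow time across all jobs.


Completion times:
  J1: completes at 9
  J2: completes at 13
  J3: completes at 17
  J4: completes at 35
Sum = 74
Average = 74/4
= 18.50


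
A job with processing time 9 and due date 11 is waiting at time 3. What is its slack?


Slack = due - current_time - processing
= 11 - 3 - 9
= -1


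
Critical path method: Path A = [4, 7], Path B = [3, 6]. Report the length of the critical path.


Path A: 4 + 7 = 11
Path B: 3 + 6 = 9
Critical path = longest = max(11, 9)
= 11 (Path A)


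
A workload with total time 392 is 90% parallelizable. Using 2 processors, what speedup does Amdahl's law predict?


Amdahl's law: T_p = T × ((1-p) + p/N)
= 392 × ((1-0.9) + 0.9/2)
= 392 × (0.10 + 0.4500)
= 392 × 0.5500
= 215.60
Speedup = 392/215.60
= 1.82×


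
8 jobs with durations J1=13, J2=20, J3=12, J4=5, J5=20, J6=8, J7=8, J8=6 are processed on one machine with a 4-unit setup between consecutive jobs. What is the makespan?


Makespan = Σ processing + (n-1) × setup
= (13 + 20 + 12 + 5 + 20 + 8 + 8 + 6) + (8-1)×4
= 92 + 28
= 120 time units


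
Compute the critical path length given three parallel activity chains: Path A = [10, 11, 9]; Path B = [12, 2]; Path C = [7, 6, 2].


Path A: 10 + 11 + 9 = 30
Path B: 12 + 2 = 14
Path C: 7 + 6 + 2 = 15
Critical path = longest = max(30, 14, 15)
= 30 (Path A)


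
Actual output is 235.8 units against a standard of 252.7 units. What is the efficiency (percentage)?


Efficiency = (actual / standard) × 100
= (235.8 / 252.7) × 100
= 93.3%


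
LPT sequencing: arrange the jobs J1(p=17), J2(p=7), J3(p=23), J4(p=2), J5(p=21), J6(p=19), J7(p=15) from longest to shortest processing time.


LPT: sort by longest processing time first
  J3: p=23
  J5: p=21
  J6: p=19
  J1: p=17
  J7: p=15
  J2: p=7
  J4: p=2
Order: J3 → J5 → J6 → J1 → J7 → J2 → J4


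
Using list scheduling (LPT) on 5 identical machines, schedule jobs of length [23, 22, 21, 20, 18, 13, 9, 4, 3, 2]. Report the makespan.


Jobs (LPT sorted): [23, 22, 21, 20, 18, 13, 9, 4, 3, 2]
Machines: 5
  J=23 → Machine 1 (load: 0+23=23)
  J=22 → Machine 2 (load: 0+22=22)
  J=21 → Machine 3 (load: 0+21=21)
  J=20 → Machine 4 (load: 0+20=20)
  J=18 → Machine 5 (load: 0+18=18)
  J=13 → Machine 5 (load: 18+13=31)
  J=9 → Machine 4 (load: 20+9=29)
  J=4 → Machine 3 (load: 21+4=25)
  J=3 → Machine 2 (load: 22+3=25)
  J=2 → Machine 1 (load: 23+2=25)
Machine loads: [25, 25, 25, 29, 31]
Makespan = max = 31 time units


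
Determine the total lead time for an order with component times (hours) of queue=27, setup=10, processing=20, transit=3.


Lead time = queue + setup + processing + transit
= 27 + 10 + 20 + 3
= 60 hours


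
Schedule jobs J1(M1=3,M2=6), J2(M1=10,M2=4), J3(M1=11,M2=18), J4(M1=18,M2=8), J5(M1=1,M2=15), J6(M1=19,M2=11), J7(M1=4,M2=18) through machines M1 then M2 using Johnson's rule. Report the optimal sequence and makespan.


Johnson's rule:
Group 1 (M1≤M2, sort by M1): ['J5', 'J1', 'J7', 'J3']
Group 2 (M1>M2, sort desc M2): ['J6', 'J4', 'J2']
Sequence: J5 → J1 → J7 → J3 → J6 → J4 → J2
Makespan calculation:
  J5: M1 done=1, M2 done=16
  J1: M1 done=4, M2 done=22
  J7: M1 done=8, M2 done=40
  J3: M1 done=19, M2 done=58
  J6: M1 done=38, M2 done=69
  J4: M1 done=56, M2 done=77
  J2: M1 done=66, M2 done=81
= Sequence: J5 → J1 → J7 → J3 → J6 → J4 → J2, Makespan: 81


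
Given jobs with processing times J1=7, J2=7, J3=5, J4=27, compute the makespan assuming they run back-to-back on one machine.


Sequential makespan: sum all processing times
= 7 + 7 + 5 + 27
= 46 time units


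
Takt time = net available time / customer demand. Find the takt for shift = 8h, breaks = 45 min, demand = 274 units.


Available = 8×60 - 45 = 435 min
Takt time = 435 / 274
= 1.59 min/unit


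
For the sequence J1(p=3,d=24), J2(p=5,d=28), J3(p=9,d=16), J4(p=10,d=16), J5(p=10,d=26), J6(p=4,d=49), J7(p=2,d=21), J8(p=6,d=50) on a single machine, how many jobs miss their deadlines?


Completion vs due date:
  J1: C=3, d=24 → on time
  J2: C=8, d=28 → on time
  J3: C=17, d=16 → TARDY
  J4: C=27, d=16 → TARDY
  J5: C=37, d=26 → TARDY
  J6: C=41, d=49 → on time
  J7: C=43, d=21 → TARDY
  J8: C=49, d=50 → on time
Tardy jobs: J3, J4, J5, J7
Count = 4


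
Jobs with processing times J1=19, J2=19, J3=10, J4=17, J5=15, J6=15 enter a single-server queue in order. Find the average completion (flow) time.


Completion times:
  J1: completes at 19
  J2: completes at 38
  J3: completes at 48
  J4: completes at 65
  J5: completes at 80
  J6: completes at 95
Sum = 345
Average = 345/6
= 57.50


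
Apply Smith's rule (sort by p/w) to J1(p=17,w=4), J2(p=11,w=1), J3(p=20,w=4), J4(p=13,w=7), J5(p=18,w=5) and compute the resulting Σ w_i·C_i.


WSPT order (by p/w): J4 → J5 → J1 → J3 → J2
  J4: C=13, w·C=7×13=91
  J5: C=31, w·C=5×31=155
  J1: C=48, w·C=4×48=192
  J3: C=68, w·C=4×68=272
  J2: C=79, w·C=1×79=79
Σ w·C = 789
= 789


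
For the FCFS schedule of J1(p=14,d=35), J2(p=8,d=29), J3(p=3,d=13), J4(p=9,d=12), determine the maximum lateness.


Lateness per job (L = C - d):
  J1: C=14, d=35, L=-21
  J2: C=22, d=29, L=-7
  J3: C=25, d=13, L=12
  J4: C=34, d=12, L=22
Lmax = max(-21, -7, 12, 22)
= 22


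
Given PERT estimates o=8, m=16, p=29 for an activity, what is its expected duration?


te = (o + 4m + p) / 6
= (8 + 4×16 + 29) / 6
= (8 + 64 + 29) / 6
= 101 / 6
= 16.83


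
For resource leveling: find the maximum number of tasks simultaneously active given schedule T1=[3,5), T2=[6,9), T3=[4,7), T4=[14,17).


Check each time point for overlaps:
  t=4: 2 tasks active (T1, T3)
Max concurrent = 2


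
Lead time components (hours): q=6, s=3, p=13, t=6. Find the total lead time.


Lead time = queue + setup + processing + transit
= 6 + 3 + 13 + 6
= 28 hours


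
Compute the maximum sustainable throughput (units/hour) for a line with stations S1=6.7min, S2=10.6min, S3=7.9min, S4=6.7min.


Bottleneck = longest station time
Station times: [6.7, 10.6, 7.9, 6.7]
Max = 10.6 min
Rate = 60 / 10.6
= 5.66 units/hour (bottleneck: 10.6min)


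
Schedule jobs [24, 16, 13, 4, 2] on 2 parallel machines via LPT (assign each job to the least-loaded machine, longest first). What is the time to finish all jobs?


Jobs (LPT sorted): [24, 16, 13, 4, 2]
Machines: 2
  J=24 → Machine 1 (load: 0+24=24)
  J=16 → Machine 2 (load: 0+16=16)
  J=13 → Machine 2 (load: 16+13=29)
  J=4 → Machine 1 (load: 24+4=28)
  J=2 → Machine 1 (load: 28+2=30)
Machine loads: [30, 29]
Makespan = max = 30 time units


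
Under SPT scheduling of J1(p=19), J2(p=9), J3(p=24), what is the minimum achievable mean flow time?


SPT order: J2 → J1 → J3
Completion times:
  J2: C=9
  J1: C=28
  J3: C=52
Sum = 89, n = 3
Mean flow = 89/3
= 29.67


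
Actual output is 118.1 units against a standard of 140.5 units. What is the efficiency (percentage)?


Efficiency = (actual / standard) × 100
= (118.1 / 140.5) × 100
= 84.1%


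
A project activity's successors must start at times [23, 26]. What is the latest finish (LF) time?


LF = min of all successor start times
Successors start at: [23, 26]
LF = min(23, 26)
= 23


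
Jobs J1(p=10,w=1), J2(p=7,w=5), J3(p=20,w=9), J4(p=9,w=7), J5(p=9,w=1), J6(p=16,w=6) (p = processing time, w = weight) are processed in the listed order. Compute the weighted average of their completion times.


Completion times:
  J1: C=10, w×C=1×10=10
  J2: C=17, w×C=5×17=85
  J3: C=37, w×C=9×37=333
  J4: C=46, w×C=7×46=322
  J5: C=55, w×C=1×55=55
  J6: C=71, w×C=6×71=426
Sum w×C = 1231
Sum w = 29
Weighted avg = 1231/29
= 42.45


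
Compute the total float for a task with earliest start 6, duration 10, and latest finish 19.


EF = ES + duration = 6 + 10 = 16
LS = LF - duration = 19 - 10 = 9
Total Float = LF - EF = 19 - 16
(or LS - ES = 9 - 6)
= 3


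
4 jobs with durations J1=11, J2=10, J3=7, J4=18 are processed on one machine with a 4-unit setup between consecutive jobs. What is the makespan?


Makespan = Σ processing + (n-1) × setup
= (11 + 10 + 7 + 18) + (4-1)×4
= 46 + 12
= 58 time units


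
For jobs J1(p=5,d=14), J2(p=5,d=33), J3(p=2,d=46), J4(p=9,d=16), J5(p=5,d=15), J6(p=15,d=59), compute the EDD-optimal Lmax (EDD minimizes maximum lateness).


EDD order: J1 → J5 → J4 → J2 → J3 → J6
Completion and lateness:
  J1: C=5, d=14, L=5-14=-9
  J5: C=10, d=15, L=10-15=-5
  J4: C=19, d=16, L=19-16=3
  J2: C=24, d=33, L=24-33=-9
  J3: C=26, d=46, L=26-46=-20
  J6: C=41, d=59, L=41-59=-18
Lmax = max(-9, -5, 3, -9, -20, -18)
= 3


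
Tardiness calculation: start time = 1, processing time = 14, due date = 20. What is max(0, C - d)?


Completion = start + processing = 1 + 14 = 15
Tardiness = max(0, C - d) = max(0, 15 - 20)
= max(0, -5)
= 0


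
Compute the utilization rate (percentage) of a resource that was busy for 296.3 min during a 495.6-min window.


Utilization = busy / total × 100
= 296.3 / 495.6 × 100
= 59.8%


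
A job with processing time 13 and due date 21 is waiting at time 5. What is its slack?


Slack = due - current_time - processing
= 21 - 5 - 13
= 3


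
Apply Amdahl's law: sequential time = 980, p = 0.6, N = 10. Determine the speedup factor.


Amdahl's law: T_p = T × ((1-p) + p/N)
= 980 × ((1-0.6) + 0.6/10)
= 980 × (0.40 + 0.0600)
= 980 × 0.4600
= 450.80
Speedup = 980/450.80
= 2.17×


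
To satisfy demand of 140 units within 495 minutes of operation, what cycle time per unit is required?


Cycle time = available time / demand
= 495 / 140
= 3.54 min/unit


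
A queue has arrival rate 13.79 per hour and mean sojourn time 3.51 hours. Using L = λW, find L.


Little's law: L = λ × W
= 13.79 × 3.51
= 48.40


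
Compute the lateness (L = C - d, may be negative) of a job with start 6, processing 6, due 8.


Completion = 6 + 6 = 12
Lateness = C - d = 12 - 8
= 4


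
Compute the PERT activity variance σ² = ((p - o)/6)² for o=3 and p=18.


σ² = ((p - o) / 6)² = (p - o)² / 36
= (18 - 3)² / 36
= 15² / 36
= 225 / 36
= 6.2500


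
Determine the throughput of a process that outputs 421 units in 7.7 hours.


Throughput = units / time
= 421 / 7.7
= 54.7 units/hour


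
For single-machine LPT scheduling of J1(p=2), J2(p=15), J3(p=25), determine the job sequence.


LPT: sort by longest processing time first
  J3: p=25
  J2: p=15
  J1: p=2
Order: J3 → J2 → J1


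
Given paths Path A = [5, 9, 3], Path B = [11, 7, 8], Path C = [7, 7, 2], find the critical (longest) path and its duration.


Path A: 5 + 9 + 3 = 17
Path B: 11 + 7 + 8 = 26
Path C: 7 + 7 + 2 = 16
Critical path = longest = max(17, 26, 16)
= 26 (Path B)


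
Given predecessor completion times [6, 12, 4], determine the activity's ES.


ES = max of all predecessor completion times
Predecessors: [6, 12, 4]
ES = max(6, 12, 4)
= 12


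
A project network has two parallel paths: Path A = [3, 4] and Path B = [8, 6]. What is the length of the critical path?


Path A: 3 + 4 = 7
Path B: 8 + 6 = 14
Critical path = longest = max(7, 14)
= 14 (Path B)


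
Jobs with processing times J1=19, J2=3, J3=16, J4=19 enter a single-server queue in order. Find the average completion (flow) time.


Completion times:
  J1: completes at 19
  J2: completes at 22
  J3: completes at 38
  J4: completes at 57
Sum = 136
Average = 136/4
= 34.00


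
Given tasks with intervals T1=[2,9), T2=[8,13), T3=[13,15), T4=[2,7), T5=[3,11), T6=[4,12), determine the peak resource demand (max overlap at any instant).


Check each time point for overlaps:
  t=4: 4 tasks active (T1, T4, T5, T6)
Max concurrent = 4


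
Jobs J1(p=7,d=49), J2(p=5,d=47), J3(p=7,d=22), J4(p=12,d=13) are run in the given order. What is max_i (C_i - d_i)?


Lateness per job (L = C - d):
  J1: C=7, d=49, L=-42
  J2: C=12, d=47, L=-35
  J3: C=19, d=22, L=-3
  J4: C=31, d=13, L=18
Lmax = max(-42, -35, -3, 18)
= 18


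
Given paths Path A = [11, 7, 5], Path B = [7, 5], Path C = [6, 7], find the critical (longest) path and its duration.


Path A: 11 + 7 + 5 = 23
Path B: 7 + 5 = 12
Path C: 6 + 7 = 13
Critical path = longest = max(23, 12, 13)
= 23 (Path A)


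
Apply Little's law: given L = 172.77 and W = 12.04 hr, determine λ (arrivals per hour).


Little's law: L = λW → λ = L / W
= 172.77 / 12.04
= 14.35 per hour


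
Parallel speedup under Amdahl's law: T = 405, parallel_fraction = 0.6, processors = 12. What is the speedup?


Amdahl's law: T_p = T × ((1-p) + p/N)
= 405 × ((1-0.6) + 0.6/12)
= 405 × (0.40 + 0.0500)
= 405 × 0.4500
= 182.25
Speedup = 405/182.25
= 2.22×


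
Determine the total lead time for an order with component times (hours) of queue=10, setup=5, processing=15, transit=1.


Lead time = queue + setup + processing + transit
= 10 + 5 + 15 + 1
= 31 hours


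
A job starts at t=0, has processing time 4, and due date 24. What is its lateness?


Completion = 0 + 4 = 4
Lateness = C - d = 4 - 24
= -20


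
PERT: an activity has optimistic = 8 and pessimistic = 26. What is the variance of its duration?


σ² = ((p - o) / 6)² = (p - o)² / 36
= (26 - 8)² / 36
= 18² / 36
= 324 / 36
= 9.0000


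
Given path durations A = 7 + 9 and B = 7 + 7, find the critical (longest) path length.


Path A: 7 + 9 = 16
Path B: 7 + 7 = 14
Critical path = longest = max(16, 14)
= 16 (Path A)


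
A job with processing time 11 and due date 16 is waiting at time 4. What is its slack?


Slack = due - current_time - processing
= 16 - 4 - 11
= 1


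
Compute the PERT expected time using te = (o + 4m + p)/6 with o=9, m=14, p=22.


te = (o + 4m + p) / 6
= (9 + 4×14 + 22) / 6
= (9 + 56 + 22) / 6
= 87 / 6
= 14.50


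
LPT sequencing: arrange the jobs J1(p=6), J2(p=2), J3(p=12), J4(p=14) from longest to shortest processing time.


LPT: sort by longest processing time first
  J4: p=14
  J3: p=12
  J1: p=6
  J2: p=2
Order: J4 → J3 → J1 → J2


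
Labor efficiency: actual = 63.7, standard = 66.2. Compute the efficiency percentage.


Efficiency = (actual / standard) × 100
= (63.7 / 66.2) × 100
= 96.2%


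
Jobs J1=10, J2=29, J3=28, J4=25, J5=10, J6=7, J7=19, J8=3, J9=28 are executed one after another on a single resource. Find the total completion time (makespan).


Sequential makespan: sum all processing times
= 10 + 29 + 28 + 25 + 10 + 7 + 19 + 3 + 28
= 159 time units


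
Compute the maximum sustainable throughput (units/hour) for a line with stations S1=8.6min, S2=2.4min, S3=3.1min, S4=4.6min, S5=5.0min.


Bottleneck = longest station time
Station times: [8.6, 2.4, 3.1, 4.6, 5.0]
Max = 8.6 min
Rate = 60 / 8.6
= 6.98 units/hour (bottleneck: 8.6min)


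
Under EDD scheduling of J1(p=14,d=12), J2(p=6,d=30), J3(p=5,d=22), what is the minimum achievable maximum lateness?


EDD order: J1 → J3 → J2
Completion and lateness:
  J1: C=14, d=12, L=14-12=2
  J3: C=19, d=22, L=19-22=-3
  J2: C=25, d=30, L=25-30=-5
Lmax = max(2, -3, -5)
= 2


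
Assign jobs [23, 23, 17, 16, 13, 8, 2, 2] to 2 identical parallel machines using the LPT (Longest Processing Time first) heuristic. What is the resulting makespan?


Jobs (LPT sorted): [23, 23, 17, 16, 13, 8, 2, 2]
Machines: 2
  J=23 → Machine 1 (load: 0+23=23)
  J=23 → Machine 2 (load: 0+23=23)
  J=17 → Machine 1 (load: 23+17=40)
  J=16 → Machine 2 (load: 23+16=39)
  J=13 → Machine 2 (load: 39+13=52)
  J=8 → Machine 1 (load: 40+8=48)
  J=2 → Machine 1 (load: 48+2=50)
  J=2 → Machine 1 (load: 50+2=52)
Machine loads: [52, 52]
Makespan = max = 52 time units


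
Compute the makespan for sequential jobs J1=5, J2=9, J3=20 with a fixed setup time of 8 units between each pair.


Makespan = Σ processing + (n-1) × setup
= (5 + 9 + 20) + (3-1)×8
= 34 + 16
= 50 time units


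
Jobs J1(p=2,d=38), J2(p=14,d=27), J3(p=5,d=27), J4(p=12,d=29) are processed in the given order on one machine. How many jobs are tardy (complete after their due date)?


Completion vs due date:
  J1: C=2, d=38 → on time
  J2: C=16, d=27 → on time
  J3: C=21, d=27 → on time
  J4: C=33, d=29 → TARDY
Tardy jobs: J4
Count = 1


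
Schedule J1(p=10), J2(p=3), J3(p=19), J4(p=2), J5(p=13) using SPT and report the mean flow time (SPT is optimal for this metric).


SPT order: J4 → J2 → J1 → J5 → J3
Completion times:
  J4: C=2
  J2: C=5
  J1: C=15
  J5: C=28
  J3: C=47
Sum = 97, n = 5
Mean flow = 97/5
= 19.40


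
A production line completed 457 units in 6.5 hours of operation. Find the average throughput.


Throughput = units / time
= 457 / 6.5
= 70.3 units/hour


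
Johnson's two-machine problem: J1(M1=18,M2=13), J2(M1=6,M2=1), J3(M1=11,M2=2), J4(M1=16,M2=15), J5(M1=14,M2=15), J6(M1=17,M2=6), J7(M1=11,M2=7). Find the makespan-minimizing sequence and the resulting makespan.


Johnson's rule:
Group 1 (M1≤M2, sort by M1): ['J5']
Group 2 (M1>M2, sort desc M2): ['J4', 'J1', 'J7', 'J6', 'J3', 'J2']
Sequence: J5 → J4 → J1 → J7 → J6 → J3 → J2
Makespan calculation:
  J5: M1 done=14, M2 done=29
  J4: M1 done=30, M2 done=45
  J1: M1 done=48, M2 done=61
  J7: M1 done=59, M2 done=68
  J6: M1 done=76, M2 done=82
  J3: M1 done=87, M2 done=89
  J2: M1 done=93, M2 done=94
= Sequence: J5 → J4 → J1 → J7 → J6 → J3 → J2, Makespan: 94


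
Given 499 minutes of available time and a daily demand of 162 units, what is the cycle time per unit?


Cycle time = available time / demand
= 499 / 162
= 3.08 min/unit


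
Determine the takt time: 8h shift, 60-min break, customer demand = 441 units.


Available = 8×60 - 60 = 420 min
Takt time = 420 / 441
= 0.95 min/unit


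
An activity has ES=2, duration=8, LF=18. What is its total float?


EF = ES + duration = 2 + 8 = 10
LS = LF - duration = 18 - 8 = 10
Total Float = LF - EF = 18 - 10
(or LS - ES = 10 - 2)
= 8


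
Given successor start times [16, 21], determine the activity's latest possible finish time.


LF = min of all successor start times
Successors start at: [16, 21]
LF = min(16, 21)
= 16


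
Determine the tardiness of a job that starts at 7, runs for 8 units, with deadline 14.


Completion = start + processing = 7 + 8 = 15
Tardiness = max(0, C - d) = max(0, 15 - 14)
= max(0, 1)
= 1


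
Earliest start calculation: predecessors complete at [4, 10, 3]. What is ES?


ES = max of all predecessor completion times
Predecessors: [4, 10, 3]
ES = max(4, 10, 3)
= 10


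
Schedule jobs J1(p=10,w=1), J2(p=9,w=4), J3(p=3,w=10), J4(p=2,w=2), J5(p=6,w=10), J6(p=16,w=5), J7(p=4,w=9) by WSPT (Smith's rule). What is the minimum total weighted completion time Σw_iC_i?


WSPT order (by p/w): J3 → J7 → J5 → J4 → J2 → J6 → J1
  J3: C=3, w·C=10×3=30
  J7: C=7, w·C=9×7=63
  J5: C=13, w·C=10×13=130
  J4: C=15, w·C=2×15=30
  J2: C=24, w·C=4×24=96
  J6: C=40, w·C=5×40=200
  J1: C=50, w·C=1×50=50
Σ w·C = 599
= 599


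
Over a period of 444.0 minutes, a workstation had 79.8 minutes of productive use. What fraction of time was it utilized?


Utilization = busy / total × 100
= 79.8 / 444.0 × 100
= 18.0%


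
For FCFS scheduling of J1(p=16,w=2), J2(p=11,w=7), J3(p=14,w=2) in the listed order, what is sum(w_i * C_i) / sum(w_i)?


Completion times:
  J1: C=16, w×C=2×16=32
  J2: C=27, w×C=7×27=189
  J3: C=41, w×C=2×41=82
Sum w×C = 303
Sum w = 11
Weighted avg = 303/11
= 27.55


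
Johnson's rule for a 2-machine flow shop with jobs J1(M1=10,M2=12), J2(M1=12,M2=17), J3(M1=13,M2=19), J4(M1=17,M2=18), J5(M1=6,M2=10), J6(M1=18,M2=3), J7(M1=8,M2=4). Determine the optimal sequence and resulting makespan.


Johnson's rule:
Group 1 (M1≤M2, sort by M1): ['J5', 'J1', 'J2', 'J3', 'J4']
Group 2 (M1>M2, sort desc M2): ['J7', 'J6']
Sequence: J5 → J1 → J2 → J3 → J4 → J7 → J6
Makespan calculation:
  J5: M1 done=6, M2 done=16
  J1: M1 done=16, M2 done=28
  J2: M1 done=28, M2 done=45
  J3: M1 done=41, M2 done=64
  J4: M1 done=58, M2 done=82
  J7: M1 done=66, M2 done=86
  J6: M1 done=84, M2 done=89
= Sequence: J5 → J1 → J2 → J3 → J4 → J7 → J6, Makespan: 89


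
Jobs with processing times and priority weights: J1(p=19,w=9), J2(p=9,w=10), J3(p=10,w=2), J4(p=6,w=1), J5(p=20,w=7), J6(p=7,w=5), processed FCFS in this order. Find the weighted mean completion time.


Completion times:
  J1: C=19, w×C=9×19=171
  J2: C=28, w×C=10×28=280
  J3: C=38, w×C=2×38=76
  J4: C=44, w×C=1×44=44
  J5: C=64, w×C=7×64=448
  J6: C=71, w×C=5×71=355
Sum w×C = 1374
Sum w = 34
Weighted avg = 1374/34
= 40.41


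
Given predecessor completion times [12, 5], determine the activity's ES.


ES = max of all predecessor completion times
Predecessors: [12, 5]
ES = max(12, 5)
= 12


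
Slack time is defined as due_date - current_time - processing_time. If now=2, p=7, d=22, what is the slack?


Slack = due - current_time - processing
= 22 - 2 - 7
= 13


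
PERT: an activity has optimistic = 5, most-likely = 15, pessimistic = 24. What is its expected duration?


te = (o + 4m + p) / 6
= (5 + 4×15 + 24) / 6
= (5 + 60 + 24) / 6
= 89 / 6
= 14.83


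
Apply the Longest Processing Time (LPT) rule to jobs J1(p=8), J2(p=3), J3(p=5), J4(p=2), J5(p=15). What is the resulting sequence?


LPT: sort by longest processing time first
  J5: p=15
  J1: p=8
  J3: p=5
  J2: p=3
  J4: p=2
Order: J5 → J1 → J3 → J2 → J4


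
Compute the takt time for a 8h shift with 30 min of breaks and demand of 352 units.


Available = 8×60 - 30 = 450 min
Takt time = 450 / 352
= 1.28 min/unit


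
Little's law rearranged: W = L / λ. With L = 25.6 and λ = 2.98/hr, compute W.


Little's law: L = λW → W = L / λ
= 25.6 / 2.98
= 8.59 hours


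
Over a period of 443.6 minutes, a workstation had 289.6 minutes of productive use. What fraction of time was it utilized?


Utilization = busy / total × 100
= 289.6 / 443.6 × 100
= 65.3%


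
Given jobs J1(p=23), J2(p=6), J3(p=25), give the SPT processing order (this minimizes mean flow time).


SPT: sort by shortest processing time
  J2: p=6
  J1: p=23
  J3: p=25
Order: J2 → J1 → J3


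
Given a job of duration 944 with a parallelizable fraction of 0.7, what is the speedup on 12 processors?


Amdahl's law: T_p = T × ((1-p) + p/N)
= 944 × ((1-0.7) + 0.7/12)
= 944 × (0.30 + 0.0583)
= 944 × 0.3583
= 338.27
Speedup = 944/338.27
= 2.79×


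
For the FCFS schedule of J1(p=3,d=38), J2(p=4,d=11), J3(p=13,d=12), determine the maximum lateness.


Lateness per job (L = C - d):
  J1: C=3, d=38, L=-35
  J2: C=7, d=11, L=-4
  J3: C=20, d=12, L=8
Lmax = max(-35, -4, 8)
= 8


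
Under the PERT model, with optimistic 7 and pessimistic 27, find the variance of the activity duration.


σ² = ((p - o) / 6)² = (p - o)² / 36
= (27 - 7)² / 36
= 20² / 36
= 400 / 36
= 11.1111


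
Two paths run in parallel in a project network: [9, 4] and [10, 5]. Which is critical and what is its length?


Path A: 9 + 4 = 13
Path B: 10 + 5 = 15
Critical path = longest = max(13, 15)
= 15 (Path B)


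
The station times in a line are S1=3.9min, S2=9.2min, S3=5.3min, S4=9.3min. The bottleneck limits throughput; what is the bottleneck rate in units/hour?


Bottleneck = longest station time
Station times: [3.9, 9.2, 5.3, 9.3]
Max = 9.3 min
Rate = 60 / 9.3
= 6.45 units/hour (bottleneck: 9.3min)


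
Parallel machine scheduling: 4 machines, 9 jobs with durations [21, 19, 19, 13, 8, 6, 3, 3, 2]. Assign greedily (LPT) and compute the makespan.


Jobs (LPT sorted): [21, 19, 19, 13, 8, 6, 3, 3, 2]
Machines: 4
  J=21 → Machine 1 (load: 0+21=21)
  J=19 → Machine 2 (load: 0+19=19)
  J=19 → Machine 3 (load: 0+19=19)
  J=13 → Machine 4 (load: 0+13=13)
  J=8 → Machine 4 (load: 13+8=21)
  J=6 → Machine 2 (load: 19+6=25)
  J=3 → Machine 3 (load: 19+3=22)
  J=3 → Machine 1 (load: 21+3=24)
  J=2 → Machine 4 (load: 21+2=23)
Machine loads: [24, 25, 22, 23]
Makespan = max = 25 time units


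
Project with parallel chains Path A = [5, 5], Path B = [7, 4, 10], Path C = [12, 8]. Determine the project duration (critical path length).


Path A: 5 + 5 = 10
Path B: 7 + 4 + 10 = 21
Path C: 12 + 8 = 20
Critical path = longest = max(10, 21, 20)
= 21 (Path B)


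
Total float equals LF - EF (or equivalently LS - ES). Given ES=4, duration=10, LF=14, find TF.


EF = ES + duration = 4 + 10 = 14
LS = LF - duration = 14 - 10 = 4
Total Float = LF - EF = 14 - 14
(or LS - ES = 4 - 4)
= 0


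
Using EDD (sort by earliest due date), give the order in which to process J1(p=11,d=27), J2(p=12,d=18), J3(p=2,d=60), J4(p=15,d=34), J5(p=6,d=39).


EDD: sort by earliest due date
  J2: d=18, p=12
  J1: d=27, p=11
  J4: d=34, p=15
  J5: d=39, p=6
  J3: d=60, p=2
Order: J2 → J1 → J4 → J5 → J3


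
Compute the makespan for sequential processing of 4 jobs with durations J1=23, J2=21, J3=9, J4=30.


Sequential makespan: sum all processing times
= 23 + 21 + 9 + 30
= 83 time units


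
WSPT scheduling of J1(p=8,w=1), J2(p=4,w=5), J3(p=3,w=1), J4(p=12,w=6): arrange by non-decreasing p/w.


WSPT (Smith's rule): sort by p/w ascending
  J2: p/w = 4/5 = 0.800
  J4: p/w = 12/6 = 2.000
  J3: p/w = 3/1 = 3.000
  J1: p/w = 8/1 = 8.000
Order: J2 → J4 → J3 → J1


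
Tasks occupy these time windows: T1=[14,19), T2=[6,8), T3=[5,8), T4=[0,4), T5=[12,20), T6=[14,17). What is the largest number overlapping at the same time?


Check each time point for overlaps:
  t=14: 3 tasks active (T1, T5, T6)
Max concurrent = 3


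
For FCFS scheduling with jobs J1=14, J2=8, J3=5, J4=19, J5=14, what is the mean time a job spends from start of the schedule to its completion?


Completion times:
  J1: completes at 14
  J2: completes at 22
  J3: completes at 27
  J4: completes at 46
  J5: completes at 60
Sum = 169
Average = 169/5
= 33.80


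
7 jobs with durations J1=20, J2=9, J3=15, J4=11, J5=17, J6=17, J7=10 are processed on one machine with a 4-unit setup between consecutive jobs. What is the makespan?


Makespan = Σ processing + (n-1) × setup
= (20 + 9 + 15 + 11 + 17 + 17 + 10) + (7-1)×4
= 99 + 24
= 123 time units


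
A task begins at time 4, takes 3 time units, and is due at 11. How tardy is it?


Completion = start + processing = 4 + 3 = 7
Tardiness = max(0, C - d) = max(0, 7 - 11)
= max(0, -4)
= 0


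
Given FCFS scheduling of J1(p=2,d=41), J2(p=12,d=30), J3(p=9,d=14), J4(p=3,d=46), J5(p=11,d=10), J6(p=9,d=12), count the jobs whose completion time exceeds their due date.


Completion vs due date:
  J1: C=2, d=41 → on time
  J2: C=14, d=30 → on time
  J3: C=23, d=14 → TARDY
  J4: C=26, d=46 → on time
  J5: C=37, d=10 → TARDY
  J6: C=46, d=12 → TARDY
Tardy jobs: J3, J5, J6
Count = 3


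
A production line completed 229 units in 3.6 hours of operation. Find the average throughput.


Throughput = units / time
= 229 / 3.6
= 63.6 units/hour


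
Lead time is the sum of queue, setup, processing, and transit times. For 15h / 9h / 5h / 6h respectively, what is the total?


Lead time = queue + setup + processing + transit
= 15 + 9 + 5 + 6
= 35 hours


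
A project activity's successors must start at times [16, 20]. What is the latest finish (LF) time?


LF = min of all successor start times
Successors start at: [16, 20]
LF = min(16, 20)
= 16


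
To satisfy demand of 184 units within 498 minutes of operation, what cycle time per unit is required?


Cycle time = available time / demand
= 498 / 184
= 2.71 min/unit


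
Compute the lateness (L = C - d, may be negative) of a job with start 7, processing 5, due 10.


Completion = 7 + 5 = 12
Lateness = C - d = 12 - 10
= 2


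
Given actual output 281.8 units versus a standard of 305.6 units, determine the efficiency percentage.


Efficiency = (actual / standard) × 100
= (281.8 / 305.6) × 100
= 92.2%


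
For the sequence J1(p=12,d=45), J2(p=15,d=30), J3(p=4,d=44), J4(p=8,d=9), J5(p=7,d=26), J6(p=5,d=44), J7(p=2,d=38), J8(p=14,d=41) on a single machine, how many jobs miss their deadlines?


Completion vs due date:
  J1: C=12, d=45 → on time
  J2: C=27, d=30 → on time
  J3: C=31, d=44 → on time
  J4: C=39, d=9 → TARDY
  J5: C=46, d=26 → TARDY
  J6: C=51, d=44 → TARDY
  J7: C=53, d=38 → TARDY
  J8: C=67, d=41 → TARDY
Tardy jobs: J4, J5, J6, J7, J8
Count = 5


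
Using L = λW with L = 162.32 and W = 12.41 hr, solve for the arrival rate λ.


Little's law: L = λW → λ = L / W
= 162.32 / 12.41
= 13.08 per hour


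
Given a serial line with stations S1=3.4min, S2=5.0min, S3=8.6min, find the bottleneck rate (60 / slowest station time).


Bottleneck = longest station time
Station times: [3.4, 5.0, 8.6]
Max = 8.6 min
Rate = 60 / 8.6
= 6.98 units/hour (bottleneck: 8.6min)


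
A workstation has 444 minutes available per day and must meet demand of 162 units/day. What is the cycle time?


Cycle time = available time / demand
= 444 / 162
= 2.74 min/unit


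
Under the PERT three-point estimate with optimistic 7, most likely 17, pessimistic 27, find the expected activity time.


te = (o + 4m + p) / 6
= (7 + 4×17 + 27) / 6
= (7 + 68 + 27) / 6
= 102 / 6
= 17.00


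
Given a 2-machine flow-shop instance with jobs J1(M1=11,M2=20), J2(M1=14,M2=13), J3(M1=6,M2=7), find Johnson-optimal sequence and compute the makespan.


Johnson's rule:
Group 1 (M1≤M2, sort by M1): ['J3', 'J1']
Group 2 (M1>M2, sort desc M2): ['J2']
Sequence: J3 → J1 → J2
Makespan calculation:
  J3: M1 done=6, M2 done=13
  J1: M1 done=17, M2 done=37
  J2: M1 done=31, M2 done=50
= Sequence: J3 → J1 → J2, Makespan: 50


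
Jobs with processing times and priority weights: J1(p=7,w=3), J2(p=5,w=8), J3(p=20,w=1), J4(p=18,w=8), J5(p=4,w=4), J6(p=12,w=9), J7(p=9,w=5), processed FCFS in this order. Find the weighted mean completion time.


Completion times:
  J1: C=7, w×C=3×7=21
  J2: C=12, w×C=8×12=96
  J3: C=32, w×C=1×32=32
  J4: C=50, w×C=8×50=400
  J5: C=54, w×C=4×54=216
  J6: C=66, w×C=9×66=594
  J7: C=75, w×C=5×75=375
Sum w×C = 1734
Sum w = 38
Weighted avg = 1734/38
= 45.63


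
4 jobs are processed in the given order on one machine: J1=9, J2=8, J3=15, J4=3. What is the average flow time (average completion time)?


Completion times:
  J1: completes at 9
  J2: completes at 17
  J3: completes at 32
  J4: completes at 35
Sum = 93
Average = 93/4
= 23.25


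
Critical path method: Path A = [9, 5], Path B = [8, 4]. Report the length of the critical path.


Path A: 9 + 5 = 14
Path B: 8 + 4 = 12
Critical path = longest = max(14, 12)
= 14 (Path A)


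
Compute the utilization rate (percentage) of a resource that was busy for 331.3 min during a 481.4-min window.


Utilization = busy / total × 100
= 331.3 / 481.4 × 100
= 68.8%


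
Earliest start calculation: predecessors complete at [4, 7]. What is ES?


ES = max of all predecessor completion times
Predecessors: [4, 7]
ES = max(4, 7)
= 7


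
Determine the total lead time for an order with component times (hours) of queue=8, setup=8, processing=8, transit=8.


Lead time = queue + setup + processing + transit
= 8 + 8 + 8 + 8
= 32 hours


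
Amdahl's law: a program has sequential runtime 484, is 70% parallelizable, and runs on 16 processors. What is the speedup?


Amdahl's law: T_p = T × ((1-p) + p/N)
= 484 × ((1-0.7) + 0.7/16)
= 484 × (0.30 + 0.0437)
= 484 × 0.3438
= 166.38
Speedup = 484/166.38
= 2.91×


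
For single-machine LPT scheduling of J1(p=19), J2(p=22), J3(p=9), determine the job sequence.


LPT: sort by longest processing time first
  J2: p=22
  J1: p=19
  J3: p=9
Order: J2 → J1 → J3


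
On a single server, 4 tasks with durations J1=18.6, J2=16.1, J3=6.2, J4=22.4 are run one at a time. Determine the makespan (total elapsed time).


Sequential makespan: sum all processing times
= 18.6 + 16.1 + 6.2 + 22.4
= 63.3 time units


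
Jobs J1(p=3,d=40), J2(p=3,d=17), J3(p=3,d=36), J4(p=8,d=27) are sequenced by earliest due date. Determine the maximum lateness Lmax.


EDD order: J2 → J4 → J3 → J1
Completion and lateness:
  J2: C=3, d=17, L=3-17=-14
  J4: C=11, d=27, L=11-27=-16
  J3: C=14, d=36, L=14-36=-22
  J1: C=17, d=40, L=17-40=-23
Lmax = max(-14, -16, -22, -23)
= -14


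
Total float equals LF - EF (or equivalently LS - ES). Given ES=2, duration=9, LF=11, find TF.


EF = ES + duration = 2 + 9 = 11
LS = LF - duration = 11 - 9 = 2
Total Float = LF - EF = 11 - 11
(or LS - ES = 2 - 2)
= 0


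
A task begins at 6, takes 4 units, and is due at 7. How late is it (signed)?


Completion = 6 + 4 = 10
Lateness = C - d = 10 - 7
= 3


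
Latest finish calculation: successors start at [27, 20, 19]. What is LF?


LF = min of all successor start times
Successors start at: [27, 20, 19]
LF = min(27, 20, 19)
= 19


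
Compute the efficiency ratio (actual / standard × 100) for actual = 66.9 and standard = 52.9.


Efficiency = (actual / standard) × 100
= (66.9 / 52.9) × 100
= 126.5%


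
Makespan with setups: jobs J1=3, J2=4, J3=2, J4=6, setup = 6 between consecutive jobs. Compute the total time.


Makespan = Σ processing + (n-1) × setup
= (3 + 4 + 2 + 6) + (4-1)×6
= 15 + 18
= 33 time units


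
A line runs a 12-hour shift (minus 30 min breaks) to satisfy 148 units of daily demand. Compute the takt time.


Available = 12×60 - 30 = 690 min
Takt time = 690 / 148
= 4.66 min/unit


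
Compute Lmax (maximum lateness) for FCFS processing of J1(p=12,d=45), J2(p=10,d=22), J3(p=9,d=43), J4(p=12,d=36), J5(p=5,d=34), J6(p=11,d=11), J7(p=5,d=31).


Lateness per job (L = C - d):
  J1: C=12, d=45, L=-33
  J2: C=22, d=22, L=0
  J3: C=31, d=43, L=-12
  J4: C=43, d=36, L=7
  J5: C=48, d=34, L=14
  J6: C=59, d=11, L=48
  J7: C=64, d=31, L=33
Lmax = max(-33, 0, -12, 7, 14, 48, 33)
= 48


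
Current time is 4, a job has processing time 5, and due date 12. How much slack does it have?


Slack = due - current_time - processing
= 12 - 4 - 5
= 3


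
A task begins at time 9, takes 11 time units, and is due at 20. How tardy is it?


Completion = start + processing = 9 + 11 = 20
Tardiness = max(0, C - d) = max(0, 20 - 20)
= max(0, 0)
= 0


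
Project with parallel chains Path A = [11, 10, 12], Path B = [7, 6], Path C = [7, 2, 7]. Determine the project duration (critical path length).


Path A: 11 + 10 + 12 = 33
Path B: 7 + 6 = 13
Path C: 7 + 2 + 7 = 16
Critical path = longest = max(33, 13, 16)
= 33 (Path A)


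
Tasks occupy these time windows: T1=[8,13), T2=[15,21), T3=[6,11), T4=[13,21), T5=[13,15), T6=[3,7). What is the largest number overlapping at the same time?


Check each time point for overlaps:
  t=6: 2 tasks active (T3, T6)
Max concurrent = 2


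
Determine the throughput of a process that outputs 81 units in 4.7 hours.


Throughput = units / time
= 81 / 4.7
= 17.2 units/hour


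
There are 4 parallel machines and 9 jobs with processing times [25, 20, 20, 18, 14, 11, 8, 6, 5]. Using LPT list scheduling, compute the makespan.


Jobs (LPT sorted): [25, 20, 20, 18, 14, 11, 8, 6, 5]
Machines: 4
  J=25 → Machine 1 (load: 0+25=25)
  J=20 → Machine 2 (load: 0+20=20)
  J=20 → Machine 3 (load: 0+20=20)
  J=18 → Machine 4 (load: 0+18=18)
  J=14 → Machine 4 (load: 18+14=32)
  J=11 → Machine 2 (load: 20+11=31)
  J=8 → Machine 3 (load: 20+8=28)
  J=6 → Machine 1 (load: 25+6=31)
  J=5 → Machine 3 (load: 28+5=33)
Machine loads: [31, 31, 33, 32]
Makespan = max = 33 time units
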